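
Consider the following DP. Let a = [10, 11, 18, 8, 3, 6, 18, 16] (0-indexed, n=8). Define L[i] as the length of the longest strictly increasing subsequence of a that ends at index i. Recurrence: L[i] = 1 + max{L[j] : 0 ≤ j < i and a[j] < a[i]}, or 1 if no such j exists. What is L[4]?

1

   i    0    1    2    3    4    5    6    7
a[i]   10   11   18    8    3    6   18   16
L[i]    1    2    3    1    1    2    3    3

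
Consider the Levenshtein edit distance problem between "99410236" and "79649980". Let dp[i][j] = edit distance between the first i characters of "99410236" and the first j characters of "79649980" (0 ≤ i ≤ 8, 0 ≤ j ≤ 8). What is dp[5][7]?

5

   ''  7  9  6  4  9  9  8  0
''  0  1  2  3  4  5  6  7  8
 9  1  1  1  2  3  4  5  6  7
 9  2  2  1  2  3  3  4  5  6
 4  3  3  2  2  2  3  4  5  6
 1  4  4  3  3  3  3  4  5  6
 0  5  5  4  4  4  4  4  5  5
 2  6  6  5  5  5  5  5  5  6
 3  7  7  6  6  6  6  6  6  6
 6  8  8  7  6  7  7  7  7  7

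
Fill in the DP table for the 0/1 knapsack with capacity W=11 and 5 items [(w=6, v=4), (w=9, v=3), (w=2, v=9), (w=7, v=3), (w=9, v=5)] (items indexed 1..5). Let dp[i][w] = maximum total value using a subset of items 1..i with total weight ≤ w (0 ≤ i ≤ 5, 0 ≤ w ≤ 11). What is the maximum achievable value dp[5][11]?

14

i\w   0   1   2   3   4   5   6   7   8   9  10  11
  0   0   0   0   0   0   0   0   0   0   0   0   0
  1   0   0   0   0   0   0   4   4   4   4   4   4
  2   0   0   0   0   0   0   4   4   4   4   4   4
  3   0   0   9   9   9   9   9   9  13  13  13  13
  4   0   0   9   9   9   9   9   9  13  13  13  13
  5   0   0   9   9   9   9   9   9  13  13  13  14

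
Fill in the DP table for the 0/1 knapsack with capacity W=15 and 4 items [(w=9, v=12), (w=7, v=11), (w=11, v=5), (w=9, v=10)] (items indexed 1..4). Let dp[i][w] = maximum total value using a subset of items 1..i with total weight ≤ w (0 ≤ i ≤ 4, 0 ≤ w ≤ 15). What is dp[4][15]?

12

i\w   0   1   2   3   4   5   6   7   8   9  10  11  12  13  14  15
  0   0   0   0   0   0   0   0   0   0   0   0   0   0   0   0   0
  1   0   0   0   0   0   0   0   0   0  12  12  12  12  12  12  12
  2   0   0   0   0   0   0   0  11  11  12  12  12  12  12  12  12
  3   0   0   0   0   0   0   0  11  11  12  12  12  12  12  12  12
  4   0   0   0   0   0   0   0  11  11  12  12  12  12  12  12  12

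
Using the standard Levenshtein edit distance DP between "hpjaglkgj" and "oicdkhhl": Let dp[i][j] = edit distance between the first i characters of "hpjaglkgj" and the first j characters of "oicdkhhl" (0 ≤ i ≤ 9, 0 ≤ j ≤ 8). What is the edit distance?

   ''  o  i  c  d  k  h  h  l
''  0  1  2  3  4  5  6  7  8
 h  1  1  2  3  4  5  5  6  7
 p  2  2  2  3  4  5  6  6  7
 j  3  3  3  3  4  5  6  7  7
 a  4  4  4  4  4  5  6  7  8
 g  5  5  5  5  5  5  6  7  8
 l  6  6  6  6  6  6  6  7  7
 k  7  7  7  7  7  6  7  7  8
 g  8  8  8  8  8  7  7  8  8
 j  9  9  9  9  9  8  8  8  9

9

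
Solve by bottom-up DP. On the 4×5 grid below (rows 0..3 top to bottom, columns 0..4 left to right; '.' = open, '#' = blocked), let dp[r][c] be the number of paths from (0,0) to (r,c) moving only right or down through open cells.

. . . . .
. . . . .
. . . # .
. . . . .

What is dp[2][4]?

r\c   0   1   2   3   4
  0   1   1   1   1   1
  1   1   2   3   4   5
  2   1   3   6   0   5
  3   1   4  10  10  15

5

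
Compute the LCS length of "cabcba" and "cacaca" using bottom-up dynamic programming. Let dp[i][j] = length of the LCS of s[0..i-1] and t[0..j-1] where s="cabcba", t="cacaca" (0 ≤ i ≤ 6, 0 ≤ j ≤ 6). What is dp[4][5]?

3

   ''  c  a  c  a  c  a
''  0  0  0  0  0  0  0
 c  0  1  1  1  1  1  1
 a  0  1  2  2  2  2  2
 b  0  1  2  2  2  2  2
 c  0  1  2  3  3  3  3
 b  0  1  2  3  3  3  3
 a  0  1  2  3  4  4  4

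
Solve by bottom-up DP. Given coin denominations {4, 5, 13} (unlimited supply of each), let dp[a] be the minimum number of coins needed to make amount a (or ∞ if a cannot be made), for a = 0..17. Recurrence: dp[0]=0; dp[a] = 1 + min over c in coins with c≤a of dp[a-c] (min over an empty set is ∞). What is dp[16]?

 a  0  1  2  3  4  5  6  7  8  9 10 11 12 13 14 15 16 17
dp  0  -  -  -  1  1  -  -  2  2  2  -  3  1  3  3  4  2
(- denotes ∞ / unreachable)

4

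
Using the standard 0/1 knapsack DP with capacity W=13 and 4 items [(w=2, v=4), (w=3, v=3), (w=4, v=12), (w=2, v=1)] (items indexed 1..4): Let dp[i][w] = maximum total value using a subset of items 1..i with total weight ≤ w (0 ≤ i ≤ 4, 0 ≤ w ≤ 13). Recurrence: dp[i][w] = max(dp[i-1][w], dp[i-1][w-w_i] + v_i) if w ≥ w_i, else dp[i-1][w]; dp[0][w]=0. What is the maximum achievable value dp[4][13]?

20

i\w   0   1   2   3   4   5   6   7   8   9  10  11  12  13
  0   0   0   0   0   0   0   0   0   0   0   0   0   0   0
  1   0   0   4   4   4   4   4   4   4   4   4   4   4   4
  2   0   0   4   4   4   7   7   7   7   7   7   7   7   7
  3   0   0   4   4  12  12  16  16  16  19  19  19  19  19
  4   0   0   4   4  12  12  16  16  17  19  19  20  20  20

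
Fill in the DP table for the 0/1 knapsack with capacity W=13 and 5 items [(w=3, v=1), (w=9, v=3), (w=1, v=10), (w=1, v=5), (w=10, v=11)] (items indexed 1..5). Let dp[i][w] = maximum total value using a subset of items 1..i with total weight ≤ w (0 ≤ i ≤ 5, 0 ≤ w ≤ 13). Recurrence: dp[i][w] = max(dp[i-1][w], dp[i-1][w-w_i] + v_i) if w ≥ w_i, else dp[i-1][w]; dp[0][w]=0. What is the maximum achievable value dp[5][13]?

26

i\w   0   1   2   3   4   5   6   7   8   9  10  11  12  13
  0   0   0   0   0   0   0   0   0   0   0   0   0   0   0
  1   0   0   0   1   1   1   1   1   1   1   1   1   1   1
  2   0   0   0   1   1   1   1   1   1   3   3   3   4   4
  3   0  10  10  10  11  11  11  11  11  11  13  13  13  14
  4   0  10  15  15  15  16  16  16  16  16  16  18  18  18
  5   0  10  15  15  15  16  16  16  16  16  16  21  26  26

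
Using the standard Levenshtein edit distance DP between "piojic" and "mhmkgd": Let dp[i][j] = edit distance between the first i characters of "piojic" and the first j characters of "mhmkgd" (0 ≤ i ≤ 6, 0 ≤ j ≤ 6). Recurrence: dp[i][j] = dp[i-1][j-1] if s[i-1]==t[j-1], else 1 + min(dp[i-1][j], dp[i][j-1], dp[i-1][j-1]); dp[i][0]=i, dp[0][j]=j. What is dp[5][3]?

5

   ''  m  h  m  k  g  d
''  0  1  2  3  4  5  6
 p  1  1  2  3  4  5  6
 i  2  2  2  3  4  5  6
 o  3  3  3  3  4  5  6
 j  4  4  4  4  4  5  6
 i  5  5  5  5  5  5  6
 c  6  6  6  6  6  6  6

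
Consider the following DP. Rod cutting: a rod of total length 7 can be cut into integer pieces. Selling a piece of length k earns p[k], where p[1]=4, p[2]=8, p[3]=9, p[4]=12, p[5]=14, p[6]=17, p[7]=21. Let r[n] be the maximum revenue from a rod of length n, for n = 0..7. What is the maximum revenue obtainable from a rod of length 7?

28

   n    0    1    2    3    4    5    6    7
r[n]    0    4    8   12   16   20   24   28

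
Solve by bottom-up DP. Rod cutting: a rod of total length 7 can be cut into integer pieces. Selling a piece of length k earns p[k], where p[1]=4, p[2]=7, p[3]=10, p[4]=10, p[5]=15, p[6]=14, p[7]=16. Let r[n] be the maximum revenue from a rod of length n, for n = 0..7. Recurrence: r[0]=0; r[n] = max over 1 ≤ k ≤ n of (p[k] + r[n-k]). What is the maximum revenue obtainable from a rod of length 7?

28

   n    0    1    2    3    4    5    6    7
r[n]    0    4    8   12   16   20   24   28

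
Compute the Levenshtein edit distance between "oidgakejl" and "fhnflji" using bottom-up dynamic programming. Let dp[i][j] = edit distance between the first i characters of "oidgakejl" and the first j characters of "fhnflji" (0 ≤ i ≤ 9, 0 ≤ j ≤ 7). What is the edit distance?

   ''  f  h  n  f  l  j  i
''  0  1  2  3  4  5  6  7
 o  1  1  2  3  4  5  6  7
 i  2  2  2  3  4  5  6  6
 d  3  3  3  3  4  5  6  7
 g  4  4  4  4  4  5  6  7
 a  5  5  5  5  5  5  6  7
 k  6  6  6  6  6  6  6  7
 e  7  7  7  7  7  7  7  7
 j  8  8  8  8  8  8  7  8
 l  9  9  9  9  9  8  8  8

8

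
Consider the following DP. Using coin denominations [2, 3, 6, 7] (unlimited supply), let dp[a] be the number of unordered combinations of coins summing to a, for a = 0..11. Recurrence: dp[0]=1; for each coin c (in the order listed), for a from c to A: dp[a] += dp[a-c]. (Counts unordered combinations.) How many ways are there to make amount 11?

4

after  coin     0     1     2     3     4     5     6     7     8     9    10    11
          2     1     0     1     0     1     0     1     0     1     0     1     0
          3     1     0     1     1     1     1     2     1     2     2     2     2
          6     1     0     1     1     1     1     3     1     3     3     3     3
          7     1     0     1     1     1     1     3     2     3     4     4     4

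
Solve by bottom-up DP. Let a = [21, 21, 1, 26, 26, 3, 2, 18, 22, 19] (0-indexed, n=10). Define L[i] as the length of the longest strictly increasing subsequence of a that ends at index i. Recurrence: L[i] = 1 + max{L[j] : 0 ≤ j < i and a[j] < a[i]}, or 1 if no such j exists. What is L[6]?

   i    0    1    2    3    4    5    6    7    8    9
a[i]   21   21    1   26   26    3    2   18   22   19
L[i]    1    1    1    2    2    2    2    3    4    4

2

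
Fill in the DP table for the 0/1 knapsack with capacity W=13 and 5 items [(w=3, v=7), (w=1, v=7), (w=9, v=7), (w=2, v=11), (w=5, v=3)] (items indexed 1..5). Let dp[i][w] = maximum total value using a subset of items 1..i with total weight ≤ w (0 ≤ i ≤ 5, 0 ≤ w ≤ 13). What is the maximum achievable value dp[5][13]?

28

i\w   0   1   2   3   4   5   6   7   8   9  10  11  12  13
  0   0   0   0   0   0   0   0   0   0   0   0   0   0   0
  1   0   0   0   7   7   7   7   7   7   7   7   7   7   7
  2   0   7   7   7  14  14  14  14  14  14  14  14  14  14
  3   0   7   7   7  14  14  14  14  14  14  14  14  14  21
  4   0   7  11  18  18  18  25  25  25  25  25  25  25  25
  5   0   7  11  18  18  18  25  25  25  25  25  28  28  28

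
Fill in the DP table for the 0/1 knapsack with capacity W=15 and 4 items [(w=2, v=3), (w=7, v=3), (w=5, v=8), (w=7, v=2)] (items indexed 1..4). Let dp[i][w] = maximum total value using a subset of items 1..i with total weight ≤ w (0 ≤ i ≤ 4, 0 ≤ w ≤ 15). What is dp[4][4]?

i\w   0   1   2   3   4   5   6   7   8   9  10  11  12  13  14  15
  0   0   0   0   0   0   0   0   0   0   0   0   0   0   0   0   0
  1   0   0   3   3   3   3   3   3   3   3   3   3   3   3   3   3
  2   0   0   3   3   3   3   3   3   3   6   6   6   6   6   6   6
  3   0   0   3   3   3   8   8  11  11  11  11  11  11  11  14  14
  4   0   0   3   3   3   8   8  11  11  11  11  11  11  11  14  14

3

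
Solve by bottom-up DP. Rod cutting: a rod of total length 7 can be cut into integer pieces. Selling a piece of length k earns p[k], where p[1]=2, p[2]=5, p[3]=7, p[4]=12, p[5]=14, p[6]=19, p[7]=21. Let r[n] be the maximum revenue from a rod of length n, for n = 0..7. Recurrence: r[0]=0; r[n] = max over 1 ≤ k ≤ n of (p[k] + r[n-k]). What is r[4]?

12

   n    0    1    2    3    4    5    6    7
r[n]    0    2    5    7   12   14   19   21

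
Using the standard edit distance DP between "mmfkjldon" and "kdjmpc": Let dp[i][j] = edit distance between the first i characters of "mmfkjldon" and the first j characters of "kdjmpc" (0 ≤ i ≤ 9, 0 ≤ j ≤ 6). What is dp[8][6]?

7

   ''  k  d  j  m  p  c
''  0  1  2  3  4  5  6
 m  1  1  2  3  3  4  5
 m  2  2  2  3  3  4  5
 f  3  3  3  3  4  4  5
 k  4  3  4  4  4  5  5
 j  5  4  4  4  5  5  6
 l  6  5  5  5  5  6  6
 d  7  6  5  6  6  6  7
 o  8  7  6  6  7  7  7
 n  9  8  7  7  7  8  8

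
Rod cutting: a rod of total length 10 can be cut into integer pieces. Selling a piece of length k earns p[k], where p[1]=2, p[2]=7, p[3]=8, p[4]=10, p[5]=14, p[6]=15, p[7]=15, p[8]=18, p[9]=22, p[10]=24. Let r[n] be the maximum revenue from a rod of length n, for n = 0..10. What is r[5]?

16

   n    0    1    2    3    4    5    6    7    8    9   10
r[n]    0    2    7    9   14   16   21   23   28   30   35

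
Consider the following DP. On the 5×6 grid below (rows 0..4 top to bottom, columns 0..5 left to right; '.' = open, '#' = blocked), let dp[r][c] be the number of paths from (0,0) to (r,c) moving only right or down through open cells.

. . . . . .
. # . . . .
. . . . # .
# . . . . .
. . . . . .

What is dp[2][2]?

r\c   0   1   2   3   4   5
  0   1   1   1   1   1   1
  1   1   0   1   2   3   4
  2   1   1   2   4   0   4
  3   0   1   3   7   7  11
  4   0   1   4  11  18  29

2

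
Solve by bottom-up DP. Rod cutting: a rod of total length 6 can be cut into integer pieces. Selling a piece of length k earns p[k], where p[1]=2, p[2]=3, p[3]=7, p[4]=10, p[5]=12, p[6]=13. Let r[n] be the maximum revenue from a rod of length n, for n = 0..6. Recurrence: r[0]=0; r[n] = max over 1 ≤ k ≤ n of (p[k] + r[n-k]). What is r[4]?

   n    0    1    2    3    4    5    6
r[n]    0    2    4    7   10   12   14

10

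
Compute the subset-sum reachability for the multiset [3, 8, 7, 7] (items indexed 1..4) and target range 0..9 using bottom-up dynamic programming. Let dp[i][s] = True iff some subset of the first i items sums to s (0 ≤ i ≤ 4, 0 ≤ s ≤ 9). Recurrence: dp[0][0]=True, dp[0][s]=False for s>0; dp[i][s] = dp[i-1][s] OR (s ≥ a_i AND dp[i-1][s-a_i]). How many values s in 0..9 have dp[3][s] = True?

i\s   0   1   2   3   4   5   6   7   8   9
  0   T   F   F   F   F   F   F   F   F   F
  1   T   F   F   T   F   F   F   F   F   F
  2   T   F   F   T   F   F   F   F   T   F
  3   T   F   F   T   F   F   F   T   T   F
  4   T   F   F   T   F   F   F   T   T   F

4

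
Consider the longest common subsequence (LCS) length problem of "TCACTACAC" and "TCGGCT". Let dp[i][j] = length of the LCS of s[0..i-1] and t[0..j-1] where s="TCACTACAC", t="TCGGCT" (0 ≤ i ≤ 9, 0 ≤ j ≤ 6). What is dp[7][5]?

   ''  T  C  G  G  C  T
''  0  0  0  0  0  0  0
 T  0  1  1  1  1  1  1
 C  0  1  2  2  2  2  2
 A  0  1  2  2  2  2  2
 C  0  1  2  2  2  3  3
 T  0  1  2  2  2  3  4
 A  0  1  2  2  2  3  4
 C  0  1  2  2  2  3  4
 A  0  1  2  2  2  3  4
 C  0  1  2  2  2  3  4

3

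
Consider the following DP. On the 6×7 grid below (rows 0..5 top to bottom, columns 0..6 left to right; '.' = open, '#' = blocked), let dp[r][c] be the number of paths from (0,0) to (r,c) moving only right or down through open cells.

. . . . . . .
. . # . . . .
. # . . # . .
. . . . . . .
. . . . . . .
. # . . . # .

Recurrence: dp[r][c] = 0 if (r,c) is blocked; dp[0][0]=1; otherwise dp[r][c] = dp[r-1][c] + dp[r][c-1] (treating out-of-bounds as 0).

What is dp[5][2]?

3

r\c   0   1   2   3   4   5   6
  0   1   1   1   1   1   1   1
  1   1   2   0   1   2   3   4
  2   1   0   0   1   0   3   7
  3   1   1   1   2   2   5  12
  4   1   2   3   5   7  12  24
  5   1   0   3   8  15   0  24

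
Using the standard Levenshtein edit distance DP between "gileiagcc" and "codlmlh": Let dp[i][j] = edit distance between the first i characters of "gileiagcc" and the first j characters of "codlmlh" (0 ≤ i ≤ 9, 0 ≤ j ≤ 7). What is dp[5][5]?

   ''  c  o  d  l  m  l  h
''  0  1  2  3  4  5  6  7
 g  1  1  2  3  4  5  6  7
 i  2  2  2  3  4  5  6  7
 l  3  3  3  3  3  4  5  6
 e  4  4  4  4  4  4  5  6
 i  5  5  5  5  5  5  5  6
 a  6  6  6  6  6  6  6  6
 g  7  7  7  7  7  7  7  7
 c  8  7  8  8  8  8  8  8
 c  9  8  8  9  9  9  9  9

5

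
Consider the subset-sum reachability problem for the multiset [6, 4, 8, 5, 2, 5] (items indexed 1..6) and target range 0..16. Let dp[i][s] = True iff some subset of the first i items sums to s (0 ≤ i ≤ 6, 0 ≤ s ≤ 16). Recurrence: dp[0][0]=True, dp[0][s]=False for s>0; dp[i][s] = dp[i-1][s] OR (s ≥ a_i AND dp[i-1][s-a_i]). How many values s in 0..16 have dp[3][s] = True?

i\s   0   1   2   3   4   5   6   7   8   9  10  11  12  13  14  15  16
  0   T   F   F   F   F   F   F   F   F   F   F   F   F   F   F   F   F
  1   T   F   F   F   F   F   T   F   F   F   F   F   F   F   F   F   F
  2   T   F   F   F   T   F   T   F   F   F   T   F   F   F   F   F   F
  3   T   F   F   F   T   F   T   F   T   F   T   F   T   F   T   F   F
  4   T   F   F   F   T   T   T   F   T   T   T   T   T   T   T   T   F
  5   T   F   T   F   T   T   T   T   T   T   T   T   T   T   T   T   T
  6   T   F   T   F   T   T   T   T   T   T   T   T   T   T   T   T   T

7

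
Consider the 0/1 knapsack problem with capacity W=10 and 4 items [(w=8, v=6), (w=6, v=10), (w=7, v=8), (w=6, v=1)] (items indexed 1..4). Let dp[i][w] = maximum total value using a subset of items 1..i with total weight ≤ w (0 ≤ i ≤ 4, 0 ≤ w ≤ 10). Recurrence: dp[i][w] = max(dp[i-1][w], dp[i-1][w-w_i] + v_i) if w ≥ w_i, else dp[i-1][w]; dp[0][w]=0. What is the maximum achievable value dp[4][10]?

10

i\w   0   1   2   3   4   5   6   7   8   9  10
  0   0   0   0   0   0   0   0   0   0   0   0
  1   0   0   0   0   0   0   0   0   6   6   6
  2   0   0   0   0   0   0  10  10  10  10  10
  3   0   0   0   0   0   0  10  10  10  10  10
  4   0   0   0   0   0   0  10  10  10  10  10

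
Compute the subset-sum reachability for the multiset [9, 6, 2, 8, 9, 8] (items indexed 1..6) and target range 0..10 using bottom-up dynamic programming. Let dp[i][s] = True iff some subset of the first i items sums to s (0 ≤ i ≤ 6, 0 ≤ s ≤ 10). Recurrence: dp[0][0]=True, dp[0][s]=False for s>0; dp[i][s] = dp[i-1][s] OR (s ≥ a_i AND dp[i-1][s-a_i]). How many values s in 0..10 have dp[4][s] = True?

6

i\s   0   1   2   3   4   5   6   7   8   9  10
  0   T   F   F   F   F   F   F   F   F   F   F
  1   T   F   F   F   F   F   F   F   F   T   F
  2   T   F   F   F   F   F   T   F   F   T   F
  3   T   F   T   F   F   F   T   F   T   T   F
  4   T   F   T   F   F   F   T   F   T   T   T
  5   T   F   T   F   F   F   T   F   T   T   T
  6   T   F   T   F   F   F   T   F   T   T   T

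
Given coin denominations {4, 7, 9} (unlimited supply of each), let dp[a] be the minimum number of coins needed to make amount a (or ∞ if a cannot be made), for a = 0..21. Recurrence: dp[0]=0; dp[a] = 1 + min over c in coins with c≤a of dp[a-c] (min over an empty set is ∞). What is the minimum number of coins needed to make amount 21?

3

 a  0  1  2  3  4  5  6  7  8  9 10 11 12 13 14 15 16 17 18 19 20 21
dp  0  -  -  -  1  -  -  1  2  1  -  2  3  2  2  3  2  3  2  4  3  3
(- denotes ∞ / unreachable)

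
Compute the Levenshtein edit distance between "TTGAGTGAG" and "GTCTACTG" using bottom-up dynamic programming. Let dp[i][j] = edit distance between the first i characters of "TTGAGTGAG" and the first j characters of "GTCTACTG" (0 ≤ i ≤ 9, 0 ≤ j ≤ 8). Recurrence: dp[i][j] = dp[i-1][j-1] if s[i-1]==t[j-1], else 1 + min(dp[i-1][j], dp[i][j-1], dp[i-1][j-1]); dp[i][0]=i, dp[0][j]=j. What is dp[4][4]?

3

   ''  G  T  C  T  A  C  T  G
''  0  1  2  3  4  5  6  7  8
 T  1  1  1  2  3  4  5  6  7
 T  2  2  1  2  2  3  4  5  6
 G  3  2  2  2  3  3  4  5  5
 A  4  3  3  3  3  3  4  5  6
 G  5  4  4  4  4  4  4  5  5
 T  6  5  4  5  4  5  5  4  5
 G  7  6  5  5  5  5  6  5  4
 A  8  7  6  6  6  5  6  6  5
 G  9  8  7  7  7  6  6  7  6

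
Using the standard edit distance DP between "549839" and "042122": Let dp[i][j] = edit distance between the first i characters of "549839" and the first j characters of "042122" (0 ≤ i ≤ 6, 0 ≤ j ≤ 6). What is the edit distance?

5

   ''  0  4  2  1  2  2
''  0  1  2  3  4  5  6
 5  1  1  2  3  4  5  6
 4  2  2  1  2  3  4  5
 9  3  3  2  2  3  4  5
 8  4  4  3  3  3  4  5
 3  5  5  4  4  4  4  5
 9  6  6  5  5  5  5  5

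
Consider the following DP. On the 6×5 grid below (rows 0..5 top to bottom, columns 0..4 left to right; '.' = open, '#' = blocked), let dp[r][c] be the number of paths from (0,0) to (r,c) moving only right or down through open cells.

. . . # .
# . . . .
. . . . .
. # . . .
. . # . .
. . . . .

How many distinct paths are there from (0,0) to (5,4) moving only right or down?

r\c   0   1   2   3   4
  0   1   1   1   0   0
  1   0   1   2   2   2
  2   0   1   3   5   7
  3   0   0   3   8  15
  4   0   0   0   8  23
  5   0   0   0   8  31

31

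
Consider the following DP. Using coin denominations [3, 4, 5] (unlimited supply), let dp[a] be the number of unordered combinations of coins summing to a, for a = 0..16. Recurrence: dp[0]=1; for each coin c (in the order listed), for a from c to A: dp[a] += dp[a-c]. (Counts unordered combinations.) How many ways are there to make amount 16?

4

after  coin     0     1     2     3     4     5     6     7     8     9    10    11    12    13    14    15    16
          3     1     0     0     1     0     0     1     0     0     1     0     0     1     0     0     1     0
          4     1     0     0     1     1     0     1     1     1     1     1     1     2     1     1     2     2
          5     1     0     0     1     1     1     1     1     2     2     2     2     3     3     3     4     4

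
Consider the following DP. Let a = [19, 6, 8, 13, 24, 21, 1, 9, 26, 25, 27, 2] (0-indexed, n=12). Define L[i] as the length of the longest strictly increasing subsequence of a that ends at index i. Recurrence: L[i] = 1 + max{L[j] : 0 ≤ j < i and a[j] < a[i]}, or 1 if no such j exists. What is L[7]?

   i    0    1    2    3    4    5    6    7    8    9   10   11
a[i]   19    6    8   13   24   21    1    9   26   25   27    2
L[i]    1    1    2    3    4    4    1    3    5    5    6    2

3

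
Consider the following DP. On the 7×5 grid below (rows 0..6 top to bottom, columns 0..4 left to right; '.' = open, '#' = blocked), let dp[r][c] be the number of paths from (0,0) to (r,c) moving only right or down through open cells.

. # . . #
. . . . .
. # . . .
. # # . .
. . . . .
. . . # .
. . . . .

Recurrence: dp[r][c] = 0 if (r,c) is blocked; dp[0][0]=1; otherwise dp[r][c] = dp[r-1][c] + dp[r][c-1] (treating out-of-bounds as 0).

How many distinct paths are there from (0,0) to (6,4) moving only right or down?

r\c   0   1   2   3   4
  0   1   0   0   0   0
  1   1   1   1   1   1
  2   1   0   1   2   3
  3   1   0   0   2   5
  4   1   1   1   3   8
  5   1   2   3   0   8
  6   1   3   6   6  14

14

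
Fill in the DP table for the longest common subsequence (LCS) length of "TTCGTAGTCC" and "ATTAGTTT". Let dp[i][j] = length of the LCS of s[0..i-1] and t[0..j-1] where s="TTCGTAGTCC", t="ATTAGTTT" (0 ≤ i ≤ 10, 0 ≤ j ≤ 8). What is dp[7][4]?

   ''  A  T  T  A  G  T  T  T
''  0  0  0  0  0  0  0  0  0
 T  0  0  1  1  1  1  1  1  1
 T  0  0  1  2  2  2  2  2  2
 C  0  0  1  2  2  2  2  2  2
 G  0  0  1  2  2  3  3  3  3
 T  0  0  1  2  2  3  4  4  4
 A  0  1  1  2  3  3  4  4  4
 G  0  1  1  2  3  4  4  4  4
 T  0  1  2  2  3  4  5  5  5
 C  0  1  2  2  3  4  5  5  5
 C  0  1  2  2  3  4  5  5  5

3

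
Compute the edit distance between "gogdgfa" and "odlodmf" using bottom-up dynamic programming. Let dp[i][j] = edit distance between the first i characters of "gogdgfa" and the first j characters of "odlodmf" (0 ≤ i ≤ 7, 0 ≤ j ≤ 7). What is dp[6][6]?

   ''  o  d  l  o  d  m  f
''  0  1  2  3  4  5  6  7
 g  1  1  2  3  4  5  6  7
 o  2  1  2  3  3  4  5  6
 g  3  2  2  3  4  4  5  6
 d  4  3  2  3  4  4  5  6
 g  5  4  3  3  4  5  5  6
 f  6  5  4  4  4  5  6  5
 a  7  6  5  5  5  5  6  6

6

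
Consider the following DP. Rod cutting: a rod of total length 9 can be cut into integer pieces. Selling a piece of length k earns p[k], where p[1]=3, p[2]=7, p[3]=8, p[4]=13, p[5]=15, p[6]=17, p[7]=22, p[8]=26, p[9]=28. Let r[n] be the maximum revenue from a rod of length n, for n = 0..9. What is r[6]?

21

   n    0    1    2    3    4    5    6    7    8    9
r[n]    0    3    7   10   14   17   21   24   28   31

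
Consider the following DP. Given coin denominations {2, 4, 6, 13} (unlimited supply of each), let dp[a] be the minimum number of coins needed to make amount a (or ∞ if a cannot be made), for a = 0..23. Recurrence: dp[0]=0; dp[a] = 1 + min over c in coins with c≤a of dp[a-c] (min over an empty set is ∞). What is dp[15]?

2

 a  0  1  2  3  4  5  6  7  8  9 10 11 12 13 14 15 16 17 18 19 20 21 22 23
dp  0  -  1  -  1  -  1  -  2  -  2  -  2  1  3  2  3  2  3  2  4  3  4  3
(- denotes ∞ / unreachable)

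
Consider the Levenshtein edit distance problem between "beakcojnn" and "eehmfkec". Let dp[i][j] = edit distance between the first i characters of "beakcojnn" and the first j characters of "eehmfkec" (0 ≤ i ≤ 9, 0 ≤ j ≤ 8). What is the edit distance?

8

   ''  e  e  h  m  f  k  e  c
''  0  1  2  3  4  5  6  7  8
 b  1  1  2  3  4  5  6  7  8
 e  2  1  1  2  3  4  5  6  7
 a  3  2  2  2  3  4  5  6  7
 k  4  3  3  3  3  4  4  5  6
 c  5  4  4  4  4  4  5  5  5
 o  6  5  5  5  5  5  5  6  6
 j  7  6  6  6  6  6  6  6  7
 n  8  7  7  7  7  7  7  7  7
 n  9  8  8  8  8  8  8  8  8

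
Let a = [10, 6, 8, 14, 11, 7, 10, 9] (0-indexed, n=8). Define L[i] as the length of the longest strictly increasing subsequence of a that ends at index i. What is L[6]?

3

   i    0    1    2    3    4    5    6    7
a[i]   10    6    8   14   11    7   10    9
L[i]    1    1    2    3    3    2    3    3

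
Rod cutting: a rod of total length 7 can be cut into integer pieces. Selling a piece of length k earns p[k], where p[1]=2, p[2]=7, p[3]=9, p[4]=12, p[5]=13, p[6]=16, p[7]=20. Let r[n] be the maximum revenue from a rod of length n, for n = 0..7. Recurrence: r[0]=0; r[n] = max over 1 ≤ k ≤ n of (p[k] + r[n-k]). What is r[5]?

   n    0    1    2    3    4    5    6    7
r[n]    0    2    7    9   14   16   21   23

16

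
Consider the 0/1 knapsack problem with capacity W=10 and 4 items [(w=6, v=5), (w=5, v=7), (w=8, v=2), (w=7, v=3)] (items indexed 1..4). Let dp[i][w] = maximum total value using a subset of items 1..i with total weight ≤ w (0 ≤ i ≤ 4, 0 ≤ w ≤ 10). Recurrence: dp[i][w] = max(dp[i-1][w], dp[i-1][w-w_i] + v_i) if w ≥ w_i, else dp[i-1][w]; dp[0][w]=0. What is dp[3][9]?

i\w   0   1   2   3   4   5   6   7   8   9  10
  0   0   0   0   0   0   0   0   0   0   0   0
  1   0   0   0   0   0   0   5   5   5   5   5
  2   0   0   0   0   0   7   7   7   7   7   7
  3   0   0   0   0   0   7   7   7   7   7   7
  4   0   0   0   0   0   7   7   7   7   7   7

7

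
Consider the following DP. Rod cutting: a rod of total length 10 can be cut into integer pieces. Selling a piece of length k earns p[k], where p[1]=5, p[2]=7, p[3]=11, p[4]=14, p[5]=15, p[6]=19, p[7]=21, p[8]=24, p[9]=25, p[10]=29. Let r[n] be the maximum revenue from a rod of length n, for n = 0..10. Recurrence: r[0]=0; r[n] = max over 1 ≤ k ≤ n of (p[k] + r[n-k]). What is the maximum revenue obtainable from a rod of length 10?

50

   n    0    1    2    3    4    5    6    7    8    9   10
r[n]    0    5   10   15   20   25   30   35   40   45   50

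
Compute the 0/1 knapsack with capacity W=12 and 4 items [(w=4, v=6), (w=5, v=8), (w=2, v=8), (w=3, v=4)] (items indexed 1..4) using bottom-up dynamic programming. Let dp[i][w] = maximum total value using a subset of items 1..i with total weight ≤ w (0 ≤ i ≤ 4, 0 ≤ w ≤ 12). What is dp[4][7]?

i\w   0   1   2   3   4   5   6   7   8   9  10  11  12
  0   0   0   0   0   0   0   0   0   0   0   0   0   0
  1   0   0   0   0   6   6   6   6   6   6   6   6   6
  2   0   0   0   0   6   8   8   8   8  14  14  14  14
  3   0   0   8   8   8   8  14  16  16  16  16  22  22
  4   0   0   8   8   8  12  14  16  16  18  20  22  22

16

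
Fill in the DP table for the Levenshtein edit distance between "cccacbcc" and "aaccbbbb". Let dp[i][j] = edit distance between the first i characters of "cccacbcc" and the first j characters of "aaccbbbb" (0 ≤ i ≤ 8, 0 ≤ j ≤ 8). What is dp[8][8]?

   ''  a  a  c  c  b  b  b  b
''  0  1  2  3  4  5  6  7  8
 c  1  1  2  2  3  4  5  6  7
 c  2  2  2  2  2  3  4  5  6
 c  3  3  3  2  2  3  4  5  6
 a  4  3  3  3  3  3  4  5  6
 c  5  4  4  3  3  4  4  5  6
 b  6  5  5  4  4  3  4  4  5
 c  7  6  6  5  4  4  4  5  5
 c  8  7  7  6  5  5  5  5  6

6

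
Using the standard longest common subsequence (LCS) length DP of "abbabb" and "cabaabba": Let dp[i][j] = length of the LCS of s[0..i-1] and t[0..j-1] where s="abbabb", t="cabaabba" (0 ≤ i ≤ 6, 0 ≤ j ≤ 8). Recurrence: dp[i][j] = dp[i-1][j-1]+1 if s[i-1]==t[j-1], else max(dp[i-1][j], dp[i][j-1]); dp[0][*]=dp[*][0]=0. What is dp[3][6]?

   ''  c  a  b  a  a  b  b  a
''  0  0  0  0  0  0  0  0  0
 a  0  0  1  1  1  1  1  1  1
 b  0  0  1  2  2  2  2  2  2
 b  0  0  1  2  2  2  3  3  3
 a  0  0  1  2  3  3  3  3  4
 b  0  0  1  2  3  3  4  4  4
 b  0  0  1  2  3  3  4  5  5

3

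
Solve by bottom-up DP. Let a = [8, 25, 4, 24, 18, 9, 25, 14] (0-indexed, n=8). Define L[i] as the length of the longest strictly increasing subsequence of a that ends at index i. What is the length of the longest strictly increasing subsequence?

3

   i    0    1    2    3    4    5    6    7
a[i]    8   25    4   24   18    9   25   14
L[i]    1    2    1    2    2    2    3    3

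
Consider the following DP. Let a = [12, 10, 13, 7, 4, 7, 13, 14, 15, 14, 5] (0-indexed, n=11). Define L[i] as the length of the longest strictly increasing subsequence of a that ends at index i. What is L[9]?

4

   i    0    1    2    3    4    5    6    7    8    9   10
a[i]   12   10   13    7    4    7   13   14   15   14    5
L[i]    1    1    2    1    1    2    3    4    5    4    2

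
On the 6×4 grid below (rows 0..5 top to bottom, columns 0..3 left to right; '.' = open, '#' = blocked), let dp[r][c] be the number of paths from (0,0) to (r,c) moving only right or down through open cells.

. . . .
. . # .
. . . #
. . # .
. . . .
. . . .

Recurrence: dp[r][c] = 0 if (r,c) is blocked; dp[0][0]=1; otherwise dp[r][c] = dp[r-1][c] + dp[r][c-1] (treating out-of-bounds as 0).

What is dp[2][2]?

r\c   0   1   2   3
  0   1   1   1   1
  1   1   2   0   1
  2   1   3   3   0
  3   1   4   0   0
  4   1   5   5   5
  5   1   6  11  16

3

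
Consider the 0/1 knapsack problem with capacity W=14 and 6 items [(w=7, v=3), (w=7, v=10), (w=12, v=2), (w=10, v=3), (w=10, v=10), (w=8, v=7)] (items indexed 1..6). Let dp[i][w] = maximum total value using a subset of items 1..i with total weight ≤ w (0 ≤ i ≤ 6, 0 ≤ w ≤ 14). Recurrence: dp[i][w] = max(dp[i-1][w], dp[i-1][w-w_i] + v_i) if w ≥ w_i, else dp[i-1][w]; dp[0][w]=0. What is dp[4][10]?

10

i\w   0   1   2   3   4   5   6   7   8   9  10  11  12  13  14
  0   0   0   0   0   0   0   0   0   0   0   0   0   0   0   0
  1   0   0   0   0   0   0   0   3   3   3   3   3   3   3   3
  2   0   0   0   0   0   0   0  10  10  10  10  10  10  10  13
  3   0   0   0   0   0   0   0  10  10  10  10  10  10  10  13
  4   0   0   0   0   0   0   0  10  10  10  10  10  10  10  13
  5   0   0   0   0   0   0   0  10  10  10  10  10  10  10  13
  6   0   0   0   0   0   0   0  10  10  10  10  10  10  10  13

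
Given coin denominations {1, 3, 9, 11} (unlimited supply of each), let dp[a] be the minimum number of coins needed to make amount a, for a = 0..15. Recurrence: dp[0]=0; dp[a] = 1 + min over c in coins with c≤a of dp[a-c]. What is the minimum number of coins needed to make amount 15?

 a  0  1  2  3  4  5  6  7  8  9 10 11 12 13 14 15
dp  0  1  2  1  2  3  2  3  4  1  2  1  2  3  2  3

3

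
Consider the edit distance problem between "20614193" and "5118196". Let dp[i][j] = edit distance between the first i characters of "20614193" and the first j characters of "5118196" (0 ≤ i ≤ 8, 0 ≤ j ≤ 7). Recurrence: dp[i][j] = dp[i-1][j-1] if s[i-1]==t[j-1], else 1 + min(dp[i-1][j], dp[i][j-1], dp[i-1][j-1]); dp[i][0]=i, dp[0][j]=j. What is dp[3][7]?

   ''  5  1  1  8  1  9  6
''  0  1  2  3  4  5  6  7
 2  1  1  2  3  4  5  6  7
 0  2  2  2  3  4  5  6  7
 6  3  3  3  3  4  5  6  6
 1  4  4  3  3  4  4  5  6
 4  5  5  4  4  4  5  5  6
 1  6  6  5  4  5  4  5  6
 9  7  7  6  5  5  5  4  5
 3  8  8  7  6  6  6  5  5

6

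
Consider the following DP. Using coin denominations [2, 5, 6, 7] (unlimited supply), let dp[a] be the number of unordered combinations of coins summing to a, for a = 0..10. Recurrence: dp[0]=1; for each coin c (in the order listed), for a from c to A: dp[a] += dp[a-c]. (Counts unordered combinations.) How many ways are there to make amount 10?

3

after  coin     0     1     2     3     4     5     6     7     8     9    10
          2     1     0     1     0     1     0     1     0     1     0     1
          5     1     0     1     0     1     1     1     1     1     1     2
          6     1     0     1     0     1     1     2     1     2     1     3
          7     1     0     1     0     1     1     2     2     2     2     3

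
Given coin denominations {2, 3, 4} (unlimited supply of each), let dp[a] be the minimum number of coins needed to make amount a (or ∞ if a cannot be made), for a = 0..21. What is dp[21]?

6

 a  0  1  2  3  4  5  6  7  8  9 10 11 12 13 14 15 16 17 18 19 20 21
dp  0  -  1  1  1  2  2  2  2  3  3  3  3  4  4  4  4  5  5  5  5  6
(- denotes ∞ / unreachable)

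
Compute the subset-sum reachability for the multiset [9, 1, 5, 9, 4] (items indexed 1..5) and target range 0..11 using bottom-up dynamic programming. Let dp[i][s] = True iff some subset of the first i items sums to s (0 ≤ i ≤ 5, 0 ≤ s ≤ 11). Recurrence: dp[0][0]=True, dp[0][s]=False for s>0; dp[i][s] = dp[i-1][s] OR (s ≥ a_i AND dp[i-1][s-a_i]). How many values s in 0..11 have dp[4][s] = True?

6

i\s   0   1   2   3   4   5   6   7   8   9  10  11
  0   T   F   F   F   F   F   F   F   F   F   F   F
  1   T   F   F   F   F   F   F   F   F   T   F   F
  2   T   T   F   F   F   F   F   F   F   T   T   F
  3   T   T   F   F   F   T   T   F   F   T   T   F
  4   T   T   F   F   F   T   T   F   F   T   T   F
  5   T   T   F   F   T   T   T   F   F   T   T   F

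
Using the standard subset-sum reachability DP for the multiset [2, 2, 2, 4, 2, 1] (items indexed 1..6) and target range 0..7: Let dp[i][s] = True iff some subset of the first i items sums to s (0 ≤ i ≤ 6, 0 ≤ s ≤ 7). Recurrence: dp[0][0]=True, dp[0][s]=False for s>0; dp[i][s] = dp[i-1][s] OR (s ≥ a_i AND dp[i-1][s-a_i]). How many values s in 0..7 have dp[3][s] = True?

4

i\s   0   1   2   3   4   5   6   7
  0   T   F   F   F   F   F   F   F
  1   T   F   T   F   F   F   F   F
  2   T   F   T   F   T   F   F   F
  3   T   F   T   F   T   F   T   F
  4   T   F   T   F   T   F   T   F
  5   T   F   T   F   T   F   T   F
  6   T   T   T   T   T   T   T   T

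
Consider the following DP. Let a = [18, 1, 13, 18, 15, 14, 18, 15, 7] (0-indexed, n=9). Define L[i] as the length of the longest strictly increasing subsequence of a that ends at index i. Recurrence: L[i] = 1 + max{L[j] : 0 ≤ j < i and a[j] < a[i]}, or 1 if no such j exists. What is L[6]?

   i    0    1    2    3    4    5    6    7    8
a[i]   18    1   13   18   15   14   18   15    7
L[i]    1    1    2    3    3    3    4    4    2

4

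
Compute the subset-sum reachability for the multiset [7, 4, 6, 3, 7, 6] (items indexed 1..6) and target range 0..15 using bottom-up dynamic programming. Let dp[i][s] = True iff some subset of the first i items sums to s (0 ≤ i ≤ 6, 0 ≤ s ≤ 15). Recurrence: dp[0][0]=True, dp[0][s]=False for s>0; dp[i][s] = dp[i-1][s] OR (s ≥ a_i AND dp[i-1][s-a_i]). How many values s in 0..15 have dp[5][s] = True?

10

i\s   0   1   2   3   4   5   6   7   8   9  10  11  12  13  14  15
  0   T   F   F   F   F   F   F   F   F   F   F   F   F   F   F   F
  1   T   F   F   F   F   F   F   T   F   F   F   F   F   F   F   F
  2   T   F   F   F   T   F   F   T   F   F   F   T   F   F   F   F
  3   T   F   F   F   T   F   T   T   F   F   T   T   F   T   F   F
  4   T   F   F   T   T   F   T   T   F   T   T   T   F   T   T   F
  5   T   F   F   T   T   F   T   T   F   T   T   T   F   T   T   F
  6   T   F   F   T   T   F   T   T   F   T   T   T   T   T   T   T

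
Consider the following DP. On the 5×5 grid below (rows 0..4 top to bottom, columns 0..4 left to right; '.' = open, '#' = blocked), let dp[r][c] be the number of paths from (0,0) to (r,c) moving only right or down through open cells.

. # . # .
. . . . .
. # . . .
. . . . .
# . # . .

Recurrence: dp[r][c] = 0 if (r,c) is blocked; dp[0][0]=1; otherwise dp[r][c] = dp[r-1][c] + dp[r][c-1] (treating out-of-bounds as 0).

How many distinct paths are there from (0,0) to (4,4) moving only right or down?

r\c   0   1   2   3   4
  0   1   0   0   0   0
  1   1   1   1   1   1
  2   1   0   1   2   3
  3   1   1   2   4   7
  4   0   1   0   4  11

11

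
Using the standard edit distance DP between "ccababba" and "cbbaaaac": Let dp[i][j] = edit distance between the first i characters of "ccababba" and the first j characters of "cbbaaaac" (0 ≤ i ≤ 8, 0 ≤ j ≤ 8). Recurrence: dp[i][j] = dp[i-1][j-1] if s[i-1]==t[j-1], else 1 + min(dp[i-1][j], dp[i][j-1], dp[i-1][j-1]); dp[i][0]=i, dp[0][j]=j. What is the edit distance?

   ''  c  b  b  a  a  a  a  c
''  0  1  2  3  4  5  6  7  8
 c  1  0  1  2  3  4  5  6  7
 c  2  1  1  2  3  4  5  6  6
 a  3  2  2  2  2  3  4  5  6
 b  4  3  2  2  3  3  4  5  6
 a  5  4  3  3  2  3  3  4  5
 b  6  5  4  3  3  3  4  4  5
 b  7  6  5  4  4  4  4  5  5
 a  8  7  6  5  4  4  4  4  5

5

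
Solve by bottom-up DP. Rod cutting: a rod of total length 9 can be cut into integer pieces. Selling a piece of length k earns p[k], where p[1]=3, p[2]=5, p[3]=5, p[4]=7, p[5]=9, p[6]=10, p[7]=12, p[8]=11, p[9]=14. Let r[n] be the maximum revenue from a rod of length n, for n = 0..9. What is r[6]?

18

   n    0    1    2    3    4    5    6    7    8    9
r[n]    0    3    6    9   12   15   18   21   24   27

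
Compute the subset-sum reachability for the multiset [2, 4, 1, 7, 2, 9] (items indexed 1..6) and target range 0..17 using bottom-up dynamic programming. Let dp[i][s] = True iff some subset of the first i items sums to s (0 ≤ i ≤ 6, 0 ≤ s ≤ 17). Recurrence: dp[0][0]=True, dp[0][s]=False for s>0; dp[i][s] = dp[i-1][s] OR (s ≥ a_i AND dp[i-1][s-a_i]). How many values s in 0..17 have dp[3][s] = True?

i\s   0   1   2   3   4   5   6   7   8   9  10  11  12  13  14  15  16  17
  0   T   F   F   F   F   F   F   F   F   F   F   F   F   F   F   F   F   F
  1   T   F   T   F   F   F   F   F   F   F   F   F   F   F   F   F   F   F
  2   T   F   T   F   T   F   T   F   F   F   F   F   F   F   F   F   F   F
  3   T   T   T   T   T   T   T   T   F   F   F   F   F   F   F   F   F   F
  4   T   T   T   T   T   T   T   T   T   T   T   T   T   T   T   F   F   F
  5   T   T   T   T   T   T   T   T   T   T   T   T   T   T   T   T   T   F
  6   T   T   T   T   T   T   T   T   T   T   T   T   T   T   T   T   T   T

8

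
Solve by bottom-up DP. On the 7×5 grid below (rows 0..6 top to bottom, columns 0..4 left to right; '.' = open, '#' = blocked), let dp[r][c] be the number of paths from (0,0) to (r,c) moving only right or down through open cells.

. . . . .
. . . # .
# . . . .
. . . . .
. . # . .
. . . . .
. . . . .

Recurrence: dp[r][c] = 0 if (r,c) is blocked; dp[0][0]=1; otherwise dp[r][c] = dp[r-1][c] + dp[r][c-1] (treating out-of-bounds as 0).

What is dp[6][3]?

r\c   0   1   2   3   4
  0   1   1   1   1   1
  1   1   2   3   0   1
  2   0   2   5   5   6
  3   0   2   7  12  18
  4   0   2   0  12  30
  5   0   2   2  14  44
  6   0   2   4  18  62

18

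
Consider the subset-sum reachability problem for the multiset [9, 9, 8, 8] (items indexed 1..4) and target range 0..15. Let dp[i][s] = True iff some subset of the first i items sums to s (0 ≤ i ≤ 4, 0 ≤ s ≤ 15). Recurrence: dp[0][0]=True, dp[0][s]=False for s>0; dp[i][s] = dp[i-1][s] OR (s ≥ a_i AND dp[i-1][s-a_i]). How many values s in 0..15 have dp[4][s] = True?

3

i\s   0   1   2   3   4   5   6   7   8   9  10  11  12  13  14  15
  0   T   F   F   F   F   F   F   F   F   F   F   F   F   F   F   F
  1   T   F   F   F   F   F   F   F   F   T   F   F   F   F   F   F
  2   T   F   F   F   F   F   F   F   F   T   F   F   F   F   F   F
  3   T   F   F   F   F   F   F   F   T   T   F   F   F   F   F   F
  4   T   F   F   F   F   F   F   F   T   T   F   F   F   F   F   F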